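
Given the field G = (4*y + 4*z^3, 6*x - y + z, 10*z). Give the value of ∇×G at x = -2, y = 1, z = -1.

(-1, 12, 2)

(∇×G)₁ = ∂G₃/∂y − ∂G₂/∂z = -1
(∇×G)₂ = ∂G₁/∂z − ∂G₃/∂x = 12*z^2
(∇×G)₃ = ∂G₂/∂x − ∂G₁/∂y = 2
∇×G = (-1, 12*z^2, 2)
At (-2, 1, -1): (-1, 12, 2).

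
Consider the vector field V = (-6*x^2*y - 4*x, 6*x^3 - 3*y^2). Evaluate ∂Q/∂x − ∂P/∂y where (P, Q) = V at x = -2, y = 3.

96

∂V₂/∂x = 18*x^2
∂V₁/∂y = -6*x^2
Scalar curl = 24*x^2
At (-2, 3): 96.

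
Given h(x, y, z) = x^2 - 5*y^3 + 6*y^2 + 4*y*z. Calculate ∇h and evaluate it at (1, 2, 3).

∂h/∂x = 2*x
∂h/∂y = -15*y^2 + 12*y + 4*z
∂h/∂z = 4*y
∇h = (2*x, -15*y^2 + 12*y + 4*z, 4*y)
At (1, 2, 3): (2, -24, 8).

(2, -24, 8)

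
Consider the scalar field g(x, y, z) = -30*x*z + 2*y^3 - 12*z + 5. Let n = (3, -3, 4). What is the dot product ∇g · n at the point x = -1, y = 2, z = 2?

∂g/∂x = -30*z
∂g/∂y = 6*y^2
∂g/∂z = -30*x - 12
∇g at (-1, 2, 2) = (-60, 24, 18)
∇g · n = (-60)(3) + (24)(-3) + (18)(4) = -180

-180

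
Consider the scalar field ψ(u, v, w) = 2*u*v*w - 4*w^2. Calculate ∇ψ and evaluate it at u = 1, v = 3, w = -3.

(-18, -6, 30)

∂ψ/∂u = 2*v*w
∂ψ/∂v = 2*u*w
∂ψ/∂w = 2*u*v - 8*w
∇ψ = (2*v*w, 2*u*w, 2*u*v - 8*w)
At (1, 3, -3): (-18, -6, 30).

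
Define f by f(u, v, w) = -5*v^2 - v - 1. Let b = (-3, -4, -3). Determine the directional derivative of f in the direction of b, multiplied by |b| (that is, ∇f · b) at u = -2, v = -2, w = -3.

∂f/∂u = 0
∂f/∂v = -10*v - 1
∂f/∂w = 0
∇f at (-2, -2, -3) = (0, 19, 0)
∇f · b = (0)(-3) + (19)(-4) + (0)(-3) = -76

-76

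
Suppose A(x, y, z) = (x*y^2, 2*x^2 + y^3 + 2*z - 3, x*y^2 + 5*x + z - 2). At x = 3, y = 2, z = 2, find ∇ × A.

(10, -9, 0)

(∇×A)₁ = ∂A₃/∂y − ∂A₂/∂z = 2*x*y - 2
(∇×A)₂ = ∂A₁/∂z − ∂A₃/∂x = -y^2 - 5
(∇×A)₃ = ∂A₂/∂x − ∂A₁/∂y = -2*x*y + 4*x
∇×A = (2*x*y - 2, -y^2 - 5, -2*x*y + 4*x)
At (3, 2, 2): (10, -9, 0).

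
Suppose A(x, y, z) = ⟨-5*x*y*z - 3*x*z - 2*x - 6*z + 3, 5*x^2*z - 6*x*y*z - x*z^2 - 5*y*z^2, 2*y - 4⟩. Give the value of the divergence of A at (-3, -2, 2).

28

∂A₁/∂x = -5*y*z - 3*z - 2
∂A₂/∂y = -6*x*z - 5*z^2
∂A₃/∂z = 0
∇·A = -6*x*z - 5*y*z - 5*z^2 - 3*z - 2
At (-3, -2, 2): 28.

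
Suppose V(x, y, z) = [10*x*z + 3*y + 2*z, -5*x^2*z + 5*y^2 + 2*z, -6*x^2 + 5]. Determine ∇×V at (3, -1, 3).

(∇×V)₁ = ∂V₃/∂y − ∂V₂/∂z = 5*x^2 - 2
(∇×V)₂ = ∂V₁/∂z − ∂V₃/∂x = 22*x + 2
(∇×V)₃ = ∂V₂/∂x − ∂V₁/∂y = -10*x*z - 3
∇×V = (5*x^2 - 2, 22*x + 2, -10*x*z - 3)
At (3, -1, 3): (43, 68, -93).

(43, 68, -93)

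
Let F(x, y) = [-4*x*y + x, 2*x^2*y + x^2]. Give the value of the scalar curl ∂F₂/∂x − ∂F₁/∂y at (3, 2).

42

∂F₂/∂x = 4*x*y + 2*x
∂F₁/∂y = -4*x
Scalar curl = 4*x*y + 6*x
At (3, 2): 42.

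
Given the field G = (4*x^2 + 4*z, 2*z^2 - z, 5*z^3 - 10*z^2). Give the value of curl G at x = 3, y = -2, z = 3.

(-11, 4, 0)

(∇×G)₁ = ∂G₃/∂y − ∂G₂/∂z = -4*z + 1
(∇×G)₂ = ∂G₁/∂z − ∂G₃/∂x = 4
(∇×G)₃ = ∂G₂/∂x − ∂G₁/∂y = 0
∇×G = (-4*z + 1, 4, 0)
At (3, -2, 3): (-11, 4, 0).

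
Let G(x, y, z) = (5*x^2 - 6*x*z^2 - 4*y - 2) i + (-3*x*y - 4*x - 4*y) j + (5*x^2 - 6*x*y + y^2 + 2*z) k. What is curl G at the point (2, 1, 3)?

(-10, -86, -3)

(∇×G)₁ = ∂G₃/∂y − ∂G₂/∂z = -6*x + 2*y
(∇×G)₂ = ∂G₁/∂z − ∂G₃/∂x = -12*x*z - 10*x + 6*y
(∇×G)₃ = ∂G₂/∂x − ∂G₁/∂y = -3*y
∇×G = (-6*x + 2*y, -12*x*z - 10*x + 6*y, -3*y)
At (2, 1, 3): (-10, -86, -3).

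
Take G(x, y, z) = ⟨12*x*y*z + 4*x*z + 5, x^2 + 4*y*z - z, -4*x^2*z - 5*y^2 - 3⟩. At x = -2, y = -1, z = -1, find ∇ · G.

∂G₁/∂x = 12*y*z + 4*z
∂G₂/∂y = 4*z
∂G₃/∂z = -4*x^2
∇·G = -4*x^2 + 12*y*z + 8*z
At (-2, -1, -1): -12.

-12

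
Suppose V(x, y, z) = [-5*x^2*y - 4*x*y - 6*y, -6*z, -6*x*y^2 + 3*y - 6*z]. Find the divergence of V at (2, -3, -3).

∂V₁/∂x = -10*x*y - 4*y
∂V₂/∂y = 0
∂V₃/∂z = -6
∇·V = -10*x*y - 4*y - 6
At (2, -3, -3): 66.

66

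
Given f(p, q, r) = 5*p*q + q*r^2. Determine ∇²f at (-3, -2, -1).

-4

∂²f/∂p² = 0
∂²f/∂q² = 0
∂²f/∂r² = 2*q
∇²f = 2*q
At (-3, -2, -1): -4.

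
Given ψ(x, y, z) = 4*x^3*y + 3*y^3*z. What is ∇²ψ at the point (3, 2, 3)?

∂²ψ/∂x² = 24*x*y
∂²ψ/∂y² = 18*y*z
∂²ψ/∂z² = 0
∇²ψ = 24*x*y + 18*y*z
At (3, 2, 3): 252.

252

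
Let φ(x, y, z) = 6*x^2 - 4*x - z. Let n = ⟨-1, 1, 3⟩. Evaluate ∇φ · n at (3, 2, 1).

∂φ/∂x = 12*x - 4
∂φ/∂y = 0
∂φ/∂z = -1
∇φ at (3, 2, 1) = (32, 0, -1)
∇φ · n = (32)(-1) + (0)(1) + (-1)(3) = -35

-35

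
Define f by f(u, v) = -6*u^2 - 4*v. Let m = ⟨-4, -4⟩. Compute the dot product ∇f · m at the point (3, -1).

160

∂f/∂u = -12*u
∂f/∂v = -4
∇f at (3, -1) = (-36, -4)
∇f · m = (-36)(-4) + (-4)(-4) = 160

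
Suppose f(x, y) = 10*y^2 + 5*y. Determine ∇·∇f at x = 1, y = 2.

20

∂²f/∂x² = 0
∂²f/∂y² = 20
∇²f = 20
At (1, 2): 20.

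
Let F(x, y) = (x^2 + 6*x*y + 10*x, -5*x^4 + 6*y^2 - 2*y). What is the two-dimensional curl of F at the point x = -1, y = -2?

∂F₂/∂x = -20*x^3
∂F₁/∂y = 6*x
Scalar curl = -20*x^3 - 6*x
At (-1, -2): 26.

26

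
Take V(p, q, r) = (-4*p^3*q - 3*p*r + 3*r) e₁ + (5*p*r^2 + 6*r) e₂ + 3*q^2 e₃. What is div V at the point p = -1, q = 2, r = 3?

∂V₁/∂p = -12*p^2*q - 3*r
∂V₂/∂q = 0
∂V₃/∂r = 0
∇·V = -12*p^2*q - 3*r
At (-1, 2, 3): -33.

-33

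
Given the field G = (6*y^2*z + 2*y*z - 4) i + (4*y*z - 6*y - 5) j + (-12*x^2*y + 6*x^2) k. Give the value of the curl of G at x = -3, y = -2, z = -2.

(∇×G)₁ = ∂G₃/∂y − ∂G₂/∂z = -12*x^2 - 4*y
(∇×G)₂ = ∂G₁/∂z − ∂G₃/∂x = 24*x*y - 12*x + 6*y^2 + 2*y
(∇×G)₃ = ∂G₂/∂x − ∂G₁/∂y = -12*y*z - 2*z
∇×G = (-12*x^2 - 4*y, 24*x*y - 12*x + 6*y^2 + 2*y, -12*y*z - 2*z)
At (-3, -2, -2): (-100, 200, -44).

(-100, 200, -44)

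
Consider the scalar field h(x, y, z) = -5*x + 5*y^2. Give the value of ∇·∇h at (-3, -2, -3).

∂²h/∂x² = 0
∂²h/∂y² = 10
∂²h/∂z² = 0
∇²h = 10
At (-3, -2, -3): 10.

10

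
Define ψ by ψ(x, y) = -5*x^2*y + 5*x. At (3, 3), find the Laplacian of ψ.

∂²ψ/∂x² = -10*y
∂²ψ/∂y² = 0
∇²ψ = -10*y
At (3, 3): -30.

-30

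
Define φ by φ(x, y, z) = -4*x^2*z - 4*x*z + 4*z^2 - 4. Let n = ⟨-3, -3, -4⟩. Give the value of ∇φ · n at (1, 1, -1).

28

∂φ/∂x = -8*x*z - 4*z
∂φ/∂y = 0
∂φ/∂z = -4*x^2 - 4*x + 8*z
∇φ at (1, 1, -1) = (12, 0, -16)
∇φ · n = (12)(-3) + (0)(-3) + (-16)(-4) = 28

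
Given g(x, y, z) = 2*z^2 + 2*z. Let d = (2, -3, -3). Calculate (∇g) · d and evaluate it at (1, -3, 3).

∂g/∂x = 0
∂g/∂y = 0
∂g/∂z = 4*z + 2
∇g at (1, -3, 3) = (0, 0, 14)
∇g · d = (0)(2) + (0)(-3) + (14)(-3) = -42

-42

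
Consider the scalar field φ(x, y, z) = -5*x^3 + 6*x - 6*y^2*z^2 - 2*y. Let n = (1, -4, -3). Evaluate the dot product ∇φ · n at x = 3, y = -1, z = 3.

-445

∂φ/∂x = -15*x^2 + 6
∂φ/∂y = -12*y*z^2 - 2
∂φ/∂z = -12*y^2*z
∇φ at (3, -1, 3) = (-129, 106, -36)
∇φ · n = (-129)(1) + (106)(-4) + (-36)(-3) = -445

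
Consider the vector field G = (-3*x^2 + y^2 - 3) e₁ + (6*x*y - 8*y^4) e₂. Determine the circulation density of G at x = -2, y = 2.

∂G₂/∂x = 6*y
∂G₁/∂y = 2*y
Scalar curl = 4*y
At (-2, 2): 8.

8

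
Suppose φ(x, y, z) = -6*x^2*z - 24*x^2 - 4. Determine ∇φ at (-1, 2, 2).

(72, 0, -6)

∂φ/∂x = -12*x*z - 48*x
∂φ/∂y = 0
∂φ/∂z = -6*x^2
∇φ = (-12*x*z - 48*x, 0, -6*x^2)
At (-1, 2, 2): (72, 0, -6).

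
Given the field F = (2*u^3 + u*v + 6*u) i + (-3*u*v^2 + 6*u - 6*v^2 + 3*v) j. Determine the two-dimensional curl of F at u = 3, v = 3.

∂F₂/∂u = -3*v^2 + 6
∂F₁/∂v = u
Scalar curl = -u - 3*v^2 + 6
At (3, 3): -24.

-24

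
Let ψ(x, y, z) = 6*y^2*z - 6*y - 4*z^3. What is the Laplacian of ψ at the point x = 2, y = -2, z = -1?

∂²ψ/∂x² = 0
∂²ψ/∂y² = 12*z
∂²ψ/∂z² = -24*z
∇²ψ = -12*z
At (2, -2, -1): 12.

12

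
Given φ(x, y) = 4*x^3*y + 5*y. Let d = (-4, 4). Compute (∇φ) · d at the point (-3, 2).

-1276

∂φ/∂x = 12*x^2*y
∂φ/∂y = 4*x^3 + 5
∇φ at (-3, 2) = (216, -103)
∇φ · d = (216)(-4) + (-103)(4) = -1276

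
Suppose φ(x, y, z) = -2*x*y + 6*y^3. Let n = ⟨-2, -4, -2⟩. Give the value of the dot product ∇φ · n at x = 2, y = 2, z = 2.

-264

∂φ/∂x = -2*y
∂φ/∂y = -2*x + 18*y^2
∂φ/∂z = 0
∇φ at (2, 2, 2) = (-4, 68, 0)
∇φ · n = (-4)(-2) + (68)(-4) + (0)(-2) = -264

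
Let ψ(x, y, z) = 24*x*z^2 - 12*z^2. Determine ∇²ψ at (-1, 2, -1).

-72

∂²ψ/∂x² = 0
∂²ψ/∂y² = 0
∂²ψ/∂z² = 24*(2*x - 1)
∇²ψ = 48*x - 24
At (-1, 2, -1): -72.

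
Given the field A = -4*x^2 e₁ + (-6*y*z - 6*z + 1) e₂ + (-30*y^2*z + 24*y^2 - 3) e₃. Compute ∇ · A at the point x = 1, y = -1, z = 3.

-56

∂A₁/∂x = -8*x
∂A₂/∂y = -6*z
∂A₃/∂z = -30*y^2
∇·A = -8*x - 30*y^2 - 6*z
At (1, -1, 3): -56.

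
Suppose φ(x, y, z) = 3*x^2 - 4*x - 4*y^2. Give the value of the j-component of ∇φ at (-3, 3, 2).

(∇φ)_2 = ∂φ/∂y = -8*y
At (-3, 3, 2): -24.

-24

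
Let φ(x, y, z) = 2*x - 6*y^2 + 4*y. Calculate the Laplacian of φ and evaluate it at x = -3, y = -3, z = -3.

∂²φ/∂x² = 0
∂²φ/∂y² = -12
∂²φ/∂z² = 0
∇²φ = -12
At (-3, -3, -3): -12.

-12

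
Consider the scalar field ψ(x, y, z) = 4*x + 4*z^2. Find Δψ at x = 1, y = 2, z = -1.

∂²ψ/∂x² = 0
∂²ψ/∂y² = 0
∂²ψ/∂z² = 8
∇²ψ = 8
At (1, 2, -1): 8.

8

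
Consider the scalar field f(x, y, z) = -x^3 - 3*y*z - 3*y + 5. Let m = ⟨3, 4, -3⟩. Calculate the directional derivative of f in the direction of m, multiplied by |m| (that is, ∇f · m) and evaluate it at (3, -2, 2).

-135

∂f/∂x = -3*x^2
∂f/∂y = -3*z - 3
∂f/∂z = -3*y
∇f at (3, -2, 2) = (-27, -9, 6)
∇f · m = (-27)(3) + (-9)(4) + (6)(-3) = -135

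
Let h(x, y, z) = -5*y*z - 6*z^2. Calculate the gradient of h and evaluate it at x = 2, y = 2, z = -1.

(0, 5, 2)

∂h/∂x = 0
∂h/∂y = -5*z
∂h/∂z = -5*y - 12*z
∇h = (0, -5*z, -5*y - 12*z)
At (2, 2, -1): (0, 5, 2).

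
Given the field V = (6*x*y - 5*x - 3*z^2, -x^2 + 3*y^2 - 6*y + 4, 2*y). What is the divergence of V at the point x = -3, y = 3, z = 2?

∂V₁/∂x = 6*y - 5
∂V₂/∂y = 6*y - 6
∂V₃/∂z = 0
∇·V = 12*y - 11
At (-3, 3, 2): 25.

25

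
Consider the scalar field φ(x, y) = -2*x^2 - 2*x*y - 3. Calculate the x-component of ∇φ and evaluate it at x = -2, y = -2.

(∇φ)_1 = ∂φ/∂x = -4*x - 2*y
At (-2, -2): 12.

12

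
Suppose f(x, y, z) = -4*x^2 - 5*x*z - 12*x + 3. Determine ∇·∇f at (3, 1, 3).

∂²f/∂x² = -8
∂²f/∂y² = 0
∂²f/∂z² = 0
∇²f = -8
At (3, 1, 3): -8.

-8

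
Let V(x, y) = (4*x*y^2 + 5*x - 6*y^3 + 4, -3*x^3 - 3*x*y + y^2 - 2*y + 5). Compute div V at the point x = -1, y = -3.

36

∂V₁/∂x = 4*y^2 + 5
∂V₂/∂y = -3*x + 2*y - 2
∇·V = -3*x + 4*y^2 + 2*y + 3
At (-1, -3): 36.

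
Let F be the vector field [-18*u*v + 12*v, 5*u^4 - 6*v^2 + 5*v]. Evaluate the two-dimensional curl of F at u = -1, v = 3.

-50

∂F₂/∂u = 20*u^3
∂F₁/∂v = -18*u + 12
Scalar curl = 20*u^3 + 18*u - 12
At (-1, 3): -50.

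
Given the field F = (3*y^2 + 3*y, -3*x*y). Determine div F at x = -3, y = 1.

9

∂F₁/∂x = 0
∂F₂/∂y = -3*x
∇·F = -3*x
At (-3, 1): 9.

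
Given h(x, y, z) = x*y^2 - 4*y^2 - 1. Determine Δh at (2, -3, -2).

-4

∂²h/∂x² = 0
∂²h/∂y² = 2*(x - 4)
∂²h/∂z² = 0
∇²h = 2*x - 8
At (2, -3, -2): -4.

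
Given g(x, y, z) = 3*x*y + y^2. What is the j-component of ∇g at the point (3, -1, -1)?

(∇g)_2 = ∂g/∂y = 3*x + 2*y
At (3, -1, -1): 7.

7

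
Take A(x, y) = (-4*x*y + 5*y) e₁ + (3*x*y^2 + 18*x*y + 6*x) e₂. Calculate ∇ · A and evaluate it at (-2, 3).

-84

∂A₁/∂x = -4*y
∂A₂/∂y = 6*x*y + 18*x
∇·A = 6*x*y + 18*x - 4*y
At (-2, 3): -84.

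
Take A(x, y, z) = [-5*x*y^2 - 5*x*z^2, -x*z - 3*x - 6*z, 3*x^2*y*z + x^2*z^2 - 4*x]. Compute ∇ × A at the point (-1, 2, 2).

(∇×A)₁ = ∂A₃/∂y − ∂A₂/∂z = 3*x^2*z + x + 6
(∇×A)₂ = ∂A₁/∂z − ∂A₃/∂x = -6*x*y*z - 2*x*z^2 - 10*x*z + 4
(∇×A)₃ = ∂A₂/∂x − ∂A₁/∂y = 10*x*y - z - 3
∇×A = (3*x^2*z + x + 6, -6*x*y*z - 2*x*z^2 - 10*x*z + 4, 10*x*y - z - 3)
At (-1, 2, 2): (11, 56, -25).

(11, 56, -25)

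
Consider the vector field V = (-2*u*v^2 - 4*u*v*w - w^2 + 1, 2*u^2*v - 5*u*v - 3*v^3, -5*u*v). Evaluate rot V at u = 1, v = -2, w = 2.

(-5, -6, 2)

(∇×V)₁ = ∂V₃/∂v − ∂V₂/∂w = -5*u
(∇×V)₂ = ∂V₁/∂w − ∂V₃/∂u = -4*u*v + 5*v - 2*w
(∇×V)₃ = ∂V₂/∂u − ∂V₁/∂v = 8*u*v + 4*u*w - 5*v
∇×V = (-5*u, -4*u*v + 5*v - 2*w, 8*u*v + 4*u*w - 5*v)
At (1, -2, 2): (-5, -6, 2).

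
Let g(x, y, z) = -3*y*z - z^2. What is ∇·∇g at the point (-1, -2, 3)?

-2

∂²g/∂x² = 0
∂²g/∂y² = 0
∂²g/∂z² = -2
∇²g = -2
At (-1, -2, 3): -2.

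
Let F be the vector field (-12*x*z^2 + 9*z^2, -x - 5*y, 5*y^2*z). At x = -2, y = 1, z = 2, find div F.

-48

∂F₁/∂x = -12*z^2
∂F₂/∂y = -5
∂F₃/∂z = 5*y^2
∇·F = 5*y^2 - 12*z^2 - 5
At (-2, 1, 2): -48.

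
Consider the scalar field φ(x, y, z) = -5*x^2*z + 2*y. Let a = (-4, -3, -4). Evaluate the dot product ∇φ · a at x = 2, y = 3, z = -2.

-86

∂φ/∂x = -10*x*z
∂φ/∂y = 2
∂φ/∂z = -5*x^2
∇φ at (2, 3, -2) = (40, 2, -20)
∇φ · a = (40)(-4) + (2)(-3) + (-20)(-4) = -86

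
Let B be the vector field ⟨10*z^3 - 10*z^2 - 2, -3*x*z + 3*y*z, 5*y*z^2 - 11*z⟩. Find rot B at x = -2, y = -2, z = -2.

(∇×B)₁ = ∂B₃/∂y − ∂B₂/∂z = 3*x - 3*y + 5*z^2
(∇×B)₂ = ∂B₁/∂z − ∂B₃/∂x = 30*z^2 - 20*z
(∇×B)₃ = ∂B₂/∂x − ∂B₁/∂y = -3*z
∇×B = (3*x - 3*y + 5*z^2, 30*z^2 - 20*z, -3*z)
At (-2, -2, -2): (20, 160, 6).

(20, 160, 6)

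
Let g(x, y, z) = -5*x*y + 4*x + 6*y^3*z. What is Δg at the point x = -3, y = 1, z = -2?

-72

∂²g/∂x² = 0
∂²g/∂y² = 36*y*z
∂²g/∂z² = 0
∇²g = 36*y*z
At (-3, 1, -2): -72.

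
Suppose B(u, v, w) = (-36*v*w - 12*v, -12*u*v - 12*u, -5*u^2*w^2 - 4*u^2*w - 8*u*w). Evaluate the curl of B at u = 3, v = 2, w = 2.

(∇×B)₁ = ∂B₃/∂v − ∂B₂/∂w = 0
(∇×B)₂ = ∂B₁/∂w − ∂B₃/∂u = 10*u*w^2 + 8*u*w - 36*v + 8*w
(∇×B)₃ = ∂B₂/∂u − ∂B₁/∂v = -12*v + 36*w
∇×B = (0, 10*u*w^2 + 8*u*w - 36*v + 8*w, -12*v + 36*w)
At (3, 2, 2): (0, 112, 48).

(0, 112, 48)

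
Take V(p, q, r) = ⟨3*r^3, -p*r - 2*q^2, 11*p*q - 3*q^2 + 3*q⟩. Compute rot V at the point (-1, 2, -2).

(∇×V)₁ = ∂V₃/∂q − ∂V₂/∂r = 12*p - 6*q + 3
(∇×V)₂ = ∂V₁/∂r − ∂V₃/∂p = -11*q + 9*r^2
(∇×V)₃ = ∂V₂/∂p − ∂V₁/∂q = -r
∇×V = (12*p - 6*q + 3, -11*q + 9*r^2, -r)
At (-1, 2, -2): (-21, 14, 2).

(-21, 14, 2)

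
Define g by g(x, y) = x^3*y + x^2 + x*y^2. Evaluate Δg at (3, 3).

∂²g/∂x² = 2*(3*x*y + 1)
∂²g/∂y² = 2*x
∇²g = 6*x*y + 2*x + 2
At (3, 3): 62.

62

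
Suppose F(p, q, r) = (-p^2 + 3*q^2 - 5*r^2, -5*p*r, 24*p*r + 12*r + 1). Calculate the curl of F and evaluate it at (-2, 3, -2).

(-10, 68, -8)

(∇×F)₁ = ∂F₃/∂q − ∂F₂/∂r = 5*p
(∇×F)₂ = ∂F₁/∂r − ∂F₃/∂p = -34*r
(∇×F)₃ = ∂F₂/∂p − ∂F₁/∂q = -6*q - 5*r
∇×F = (5*p, -34*r, -6*q - 5*r)
At (-2, 3, -2): (-10, 68, -8).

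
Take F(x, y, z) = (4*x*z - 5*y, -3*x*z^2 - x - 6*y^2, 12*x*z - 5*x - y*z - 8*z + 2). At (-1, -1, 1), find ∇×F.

(∇×F)₁ = ∂F₃/∂y − ∂F₂/∂z = 6*x*z - z
(∇×F)₂ = ∂F₁/∂z − ∂F₃/∂x = 4*x - 12*z + 5
(∇×F)₃ = ∂F₂/∂x − ∂F₁/∂y = -3*z^2 + 4
∇×F = (6*x*z - z, 4*x - 12*z + 5, -3*z^2 + 4)
At (-1, -1, 1): (-7, -11, 1).

(-7, -11, 1)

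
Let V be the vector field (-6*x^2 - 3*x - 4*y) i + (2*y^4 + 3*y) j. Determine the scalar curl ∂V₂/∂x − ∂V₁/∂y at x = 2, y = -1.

4

∂V₂/∂x = 0
∂V₁/∂y = -4
Scalar curl = 4
At (2, -1): 4.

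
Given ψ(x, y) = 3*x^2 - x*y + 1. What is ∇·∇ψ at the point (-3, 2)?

6

∂²ψ/∂x² = 6
∂²ψ/∂y² = 0
∇²ψ = 6
At (-3, 2): 6.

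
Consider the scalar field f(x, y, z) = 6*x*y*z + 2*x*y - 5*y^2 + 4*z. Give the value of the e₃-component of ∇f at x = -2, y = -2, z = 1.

(∇f)_3 = ∂f/∂z = 6*x*y + 4
At (-2, -2, 1): 28.

28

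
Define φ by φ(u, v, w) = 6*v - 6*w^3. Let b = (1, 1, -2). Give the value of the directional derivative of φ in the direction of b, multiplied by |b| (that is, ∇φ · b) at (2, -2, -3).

330

∂φ/∂u = 0
∂φ/∂v = 6
∂φ/∂w = -18*w^2
∇φ at (2, -2, -3) = (0, 6, -162)
∇φ · b = (0)(1) + (6)(1) + (-162)(-2) = 330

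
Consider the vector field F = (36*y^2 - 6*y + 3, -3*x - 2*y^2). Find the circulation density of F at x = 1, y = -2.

147

∂F₂/∂x = -3
∂F₁/∂y = 72*y - 6
Scalar curl = -72*y + 3
At (1, -2): 147.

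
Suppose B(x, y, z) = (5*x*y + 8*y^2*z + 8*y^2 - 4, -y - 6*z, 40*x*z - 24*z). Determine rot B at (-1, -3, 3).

(∇×B)₁ = ∂B₃/∂y − ∂B₂/∂z = 6
(∇×B)₂ = ∂B₁/∂z − ∂B₃/∂x = 8*y^2 - 40*z
(∇×B)₃ = ∂B₂/∂x − ∂B₁/∂y = -5*x - 16*y*z - 16*y
∇×B = (6, 8*y^2 - 40*z, -5*x - 16*y*z - 16*y)
At (-1, -3, 3): (6, -48, 197).

(6, -48, 197)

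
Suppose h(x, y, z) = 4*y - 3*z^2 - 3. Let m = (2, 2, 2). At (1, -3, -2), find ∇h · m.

∂h/∂x = 0
∂h/∂y = 4
∂h/∂z = -6*z
∇h at (1, -3, -2) = (0, 4, 12)
∇h · m = (0)(2) + (4)(2) + (12)(2) = 32

32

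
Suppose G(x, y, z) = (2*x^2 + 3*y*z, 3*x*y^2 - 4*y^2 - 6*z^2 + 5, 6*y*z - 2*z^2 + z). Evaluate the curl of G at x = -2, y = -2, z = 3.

(54, -6, 3)

(∇×G)₁ = ∂G₃/∂y − ∂G₂/∂z = 18*z
(∇×G)₂ = ∂G₁/∂z − ∂G₃/∂x = 3*y
(∇×G)₃ = ∂G₂/∂x − ∂G₁/∂y = 3*y^2 - 3*z
∇×G = (18*z, 3*y, 3*y^2 - 3*z)
At (-2, -2, 3): (54, -6, 3).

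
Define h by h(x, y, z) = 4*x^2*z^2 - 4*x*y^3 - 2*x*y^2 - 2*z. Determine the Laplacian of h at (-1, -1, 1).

∂²h/∂x² = 8*z^2
∂²h/∂y² = -4*x*(6*y + 1)
∂²h/∂z² = 8*x^2
∇²h = 8*x^2 - 24*x*y - 4*x + 8*z^2
At (-1, -1, 1): -4.

-4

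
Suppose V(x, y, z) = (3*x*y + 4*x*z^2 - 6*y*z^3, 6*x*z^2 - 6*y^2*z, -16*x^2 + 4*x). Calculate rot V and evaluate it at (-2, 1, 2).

(∇×V)₁ = ∂V₃/∂y − ∂V₂/∂z = -12*x*z + 6*y^2
(∇×V)₂ = ∂V₁/∂z − ∂V₃/∂x = 8*x*z + 32*x - 18*y*z^2 - 4
(∇×V)₃ = ∂V₂/∂x − ∂V₁/∂y = -3*x + 6*z^3 + 6*z^2
∇×V = (-12*x*z + 6*y^2, 8*x*z + 32*x - 18*y*z^2 - 4, -3*x + 6*z^3 + 6*z^2)
At (-2, 1, 2): (54, -172, 78).

(54, -172, 78)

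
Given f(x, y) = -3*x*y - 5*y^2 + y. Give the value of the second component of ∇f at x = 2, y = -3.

(∇f)_2 = ∂f/∂y = -3*x - 10*y + 1
At (2, -3): 25.

25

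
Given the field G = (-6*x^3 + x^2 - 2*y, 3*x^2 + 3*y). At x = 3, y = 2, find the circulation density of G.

∂G₂/∂x = 6*x
∂G₁/∂y = -2
Scalar curl = 6*x + 2
At (3, 2): 20.

20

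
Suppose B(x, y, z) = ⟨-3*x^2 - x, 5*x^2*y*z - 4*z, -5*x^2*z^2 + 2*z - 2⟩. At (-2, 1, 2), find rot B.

(-16, -80, -40)

(∇×B)₁ = ∂B₃/∂y − ∂B₂/∂z = -5*x^2*y + 4
(∇×B)₂ = ∂B₁/∂z − ∂B₃/∂x = 10*x*z^2
(∇×B)₃ = ∂B₂/∂x − ∂B₁/∂y = 10*x*y*z
∇×B = (-5*x^2*y + 4, 10*x*z^2, 10*x*y*z)
At (-2, 1, 2): (-16, -80, -40).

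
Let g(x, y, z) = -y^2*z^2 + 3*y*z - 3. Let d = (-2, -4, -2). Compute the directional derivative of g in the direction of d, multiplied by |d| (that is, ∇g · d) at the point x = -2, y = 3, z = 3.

270

∂g/∂x = 0
∂g/∂y = -2*y*z^2 + 3*z
∂g/∂z = -2*y^2*z + 3*y
∇g at (-2, 3, 3) = (0, -45, -45)
∇g · d = (0)(-2) + (-45)(-4) + (-45)(-2) = 270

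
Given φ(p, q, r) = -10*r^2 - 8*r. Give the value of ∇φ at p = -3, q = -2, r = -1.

∂φ/∂p = 0
∂φ/∂q = 0
∂φ/∂r = -20*r - 8
∇φ = (0, 0, -20*r - 8)
At (-3, -2, -1): (0, 0, 12).

(0, 0, 12)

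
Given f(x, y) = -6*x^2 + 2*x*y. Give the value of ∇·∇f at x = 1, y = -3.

∂²f/∂x² = -12
∂²f/∂y² = 0
∇²f = -12
At (1, -3): -12.

-12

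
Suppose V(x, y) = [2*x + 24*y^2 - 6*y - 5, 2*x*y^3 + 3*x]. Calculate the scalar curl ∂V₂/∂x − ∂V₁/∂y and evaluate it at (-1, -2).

∂V₂/∂x = 2*y^3 + 3
∂V₁/∂y = 48*y - 6
Scalar curl = 2*y^3 - 48*y + 9
At (-1, -2): 89.

89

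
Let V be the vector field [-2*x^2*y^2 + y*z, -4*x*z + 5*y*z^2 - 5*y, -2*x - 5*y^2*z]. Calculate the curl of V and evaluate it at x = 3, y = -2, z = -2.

(∇×V)₁ = ∂V₃/∂y − ∂V₂/∂z = 4*x - 20*y*z
(∇×V)₂ = ∂V₁/∂z − ∂V₃/∂x = y + 2
(∇×V)₃ = ∂V₂/∂x − ∂V₁/∂y = 4*x^2*y - 5*z
∇×V = (4*x - 20*y*z, y + 2, 4*x^2*y - 5*z)
At (3, -2, -2): (-68, 0, -62).

(-68, 0, -62)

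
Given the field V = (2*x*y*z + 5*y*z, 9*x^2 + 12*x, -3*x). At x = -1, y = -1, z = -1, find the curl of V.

(∇×V)₁ = ∂V₃/∂y − ∂V₂/∂z = 0
(∇×V)₂ = ∂V₁/∂z − ∂V₃/∂x = 2*x*y + 5*y + 3
(∇×V)₃ = ∂V₂/∂x − ∂V₁/∂y = -2*x*z + 18*x - 5*z + 12
∇×V = (0, 2*x*y + 5*y + 3, -2*x*z + 18*x - 5*z + 12)
At (-1, -1, -1): (0, 0, -3).

(0, 0, -3)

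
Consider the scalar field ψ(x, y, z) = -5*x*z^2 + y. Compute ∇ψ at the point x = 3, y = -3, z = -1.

∂ψ/∂x = -5*z^2
∂ψ/∂y = 1
∂ψ/∂z = -10*x*z
∇ψ = (-5*z^2, 1, -10*x*z)
At (3, -3, -1): (-5, 1, 30).

(-5, 1, 30)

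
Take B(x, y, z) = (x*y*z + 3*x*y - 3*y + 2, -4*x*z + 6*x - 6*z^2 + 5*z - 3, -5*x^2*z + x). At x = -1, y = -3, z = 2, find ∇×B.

(∇×B)₁ = ∂B₃/∂y − ∂B₂/∂z = 4*x + 12*z - 5
(∇×B)₂ = ∂B₁/∂z − ∂B₃/∂x = x*y + 10*x*z - 1
(∇×B)₃ = ∂B₂/∂x − ∂B₁/∂y = -x*z - 3*x - 4*z + 9
∇×B = (4*x + 12*z - 5, x*y + 10*x*z - 1, -x*z - 3*x - 4*z + 9)
At (-1, -3, 2): (15, -18, 6).

(15, -18, 6)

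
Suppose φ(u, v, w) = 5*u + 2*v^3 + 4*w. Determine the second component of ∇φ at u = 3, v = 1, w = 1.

6

(∇φ)_2 = ∂φ/∂v = 6*v^2
At (3, 1, 1): 6.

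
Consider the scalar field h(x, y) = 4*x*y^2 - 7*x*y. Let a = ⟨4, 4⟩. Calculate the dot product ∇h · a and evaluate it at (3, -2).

∂h/∂x = 4*y^2 - 7*y
∂h/∂y = 8*x*y - 7*x
∇h at (3, -2) = (30, -69)
∇h · a = (30)(4) + (-69)(4) = -156

-156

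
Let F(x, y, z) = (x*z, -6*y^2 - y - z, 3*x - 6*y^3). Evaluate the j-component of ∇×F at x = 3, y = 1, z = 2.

0

(∇×F)_2 = ∂F₁/∂z − ∂F₃/∂x
= x − (3)
= x - 3
At (3, 1, 2): 0.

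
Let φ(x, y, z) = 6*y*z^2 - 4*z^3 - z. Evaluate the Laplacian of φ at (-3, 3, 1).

12

∂²φ/∂x² = 0
∂²φ/∂y² = 0
∂²φ/∂z² = 12*(y - 2*z)
∇²φ = 12*y - 24*z
At (-3, 3, 1): 12.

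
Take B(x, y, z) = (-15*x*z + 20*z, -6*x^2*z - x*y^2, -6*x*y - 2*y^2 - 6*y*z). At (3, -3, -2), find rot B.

(60, -43, 63)

(∇×B)₁ = ∂B₃/∂y − ∂B₂/∂z = 6*x^2 - 6*x - 4*y - 6*z
(∇×B)₂ = ∂B₁/∂z − ∂B₃/∂x = -15*x + 6*y + 20
(∇×B)₃ = ∂B₂/∂x − ∂B₁/∂y = -12*x*z - y^2
∇×B = (6*x^2 - 6*x - 4*y - 6*z, -15*x + 6*y + 20, -12*x*z - y^2)
At (3, -3, -2): (60, -43, 63).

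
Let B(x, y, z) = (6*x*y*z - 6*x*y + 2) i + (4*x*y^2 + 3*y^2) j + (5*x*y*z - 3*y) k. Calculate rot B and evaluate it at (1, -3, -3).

(∇×B)₁ = ∂B₃/∂y − ∂B₂/∂z = 5*x*z - 3
(∇×B)₂ = ∂B₁/∂z − ∂B₃/∂x = 6*x*y - 5*y*z
(∇×B)₃ = ∂B₂/∂x − ∂B₁/∂y = -6*x*z + 6*x + 4*y^2
∇×B = (5*x*z - 3, 6*x*y - 5*y*z, -6*x*z + 6*x + 4*y^2)
At (1, -3, -3): (-18, -63, 60).

(-18, -63, 60)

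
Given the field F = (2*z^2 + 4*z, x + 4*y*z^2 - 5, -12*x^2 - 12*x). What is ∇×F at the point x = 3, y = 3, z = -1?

(∇×F)₁ = ∂F₃/∂y − ∂F₂/∂z = -8*y*z
(∇×F)₂ = ∂F₁/∂z − ∂F₃/∂x = 24*x + 4*z + 16
(∇×F)₃ = ∂F₂/∂x − ∂F₁/∂y = 1
∇×F = (-8*y*z, 24*x + 4*z + 16, 1)
At (3, 3, -1): (24, 84, 1).

(24, 84, 1)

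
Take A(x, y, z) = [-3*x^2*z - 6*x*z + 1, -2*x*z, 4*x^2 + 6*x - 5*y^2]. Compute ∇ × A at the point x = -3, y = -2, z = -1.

(∇×A)₁ = ∂A₃/∂y − ∂A₂/∂z = 2*x - 10*y
(∇×A)₂ = ∂A₁/∂z − ∂A₃/∂x = -3*x^2 - 14*x - 6
(∇×A)₃ = ∂A₂/∂x − ∂A₁/∂y = -2*z
∇×A = (2*x - 10*y, -3*x^2 - 14*x - 6, -2*z)
At (-3, -2, -1): (14, 9, 2).

(14, 9, 2)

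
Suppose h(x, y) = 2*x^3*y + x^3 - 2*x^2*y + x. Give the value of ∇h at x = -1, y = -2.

(-16, -4)

∂h/∂x = 6*x^2*y + 3*x^2 - 4*x*y + 1
∂h/∂y = 2*x^3 - 2*x^2
∇h = (6*x^2*y + 3*x^2 - 4*x*y + 1, 2*x^3 - 2*x^2)
At (-1, -2): (-16, -4).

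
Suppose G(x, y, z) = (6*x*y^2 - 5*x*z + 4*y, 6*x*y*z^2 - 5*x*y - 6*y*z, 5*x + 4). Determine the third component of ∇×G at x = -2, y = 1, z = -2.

(∇×G)_3 = ∂G₂/∂x − ∂G₁/∂y
= 6*y*z^2 - 5*y − (12*x*y + 4)
= -12*x*y + 6*y*z^2 - 5*y - 4
At (-2, 1, -2): 39.

39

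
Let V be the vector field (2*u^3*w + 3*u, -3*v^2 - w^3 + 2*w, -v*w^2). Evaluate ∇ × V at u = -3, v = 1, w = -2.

(∇×V)₁ = ∂V₃/∂v − ∂V₂/∂w = 2*w^2 - 2
(∇×V)₂ = ∂V₁/∂w − ∂V₃/∂u = 2*u^3
(∇×V)₃ = ∂V₂/∂u − ∂V₁/∂v = 0
∇×V = (2*w^2 - 2, 2*u^3, 0)
At (-3, 1, -2): (6, -54, 0).

(6, -54, 0)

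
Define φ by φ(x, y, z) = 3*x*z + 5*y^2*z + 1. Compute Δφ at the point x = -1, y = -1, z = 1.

10

∂²φ/∂x² = 0
∂²φ/∂y² = 10*z
∂²φ/∂z² = 0
∇²φ = 10*z
At (-1, -1, 1): 10.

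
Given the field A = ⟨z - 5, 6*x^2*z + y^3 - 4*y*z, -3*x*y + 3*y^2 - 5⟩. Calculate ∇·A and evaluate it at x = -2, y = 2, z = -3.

∂A₁/∂x = 0
∂A₂/∂y = 3*y^2 - 4*z
∂A₃/∂z = 0
∇·A = 3*y^2 - 4*z
At (-2, 2, -3): 24.

24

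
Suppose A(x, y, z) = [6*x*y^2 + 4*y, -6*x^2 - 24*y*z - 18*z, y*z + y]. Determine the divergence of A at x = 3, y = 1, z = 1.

-17

∂A₁/∂x = 6*y^2
∂A₂/∂y = -24*z
∂A₃/∂z = y
∇·A = 6*y^2 + y - 24*z
At (3, 1, 1): -17.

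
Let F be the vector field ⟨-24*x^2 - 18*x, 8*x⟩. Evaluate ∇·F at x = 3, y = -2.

∂F₁/∂x = -48*x - 18
∂F₂/∂y = 0
∇·F = -48*x - 18
At (3, -2): -162.

-162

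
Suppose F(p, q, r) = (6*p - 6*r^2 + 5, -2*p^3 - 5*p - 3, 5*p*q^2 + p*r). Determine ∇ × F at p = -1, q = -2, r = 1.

(∇×F)₁ = ∂F₃/∂q − ∂F₂/∂r = 10*p*q
(∇×F)₂ = ∂F₁/∂r − ∂F₃/∂p = -5*q^2 - 13*r
(∇×F)₃ = ∂F₂/∂p − ∂F₁/∂q = -6*p^2 - 5
∇×F = (10*p*q, -5*q^2 - 13*r, -6*p^2 - 5)
At (-1, -2, 1): (20, -33, -11).

(20, -33, -11)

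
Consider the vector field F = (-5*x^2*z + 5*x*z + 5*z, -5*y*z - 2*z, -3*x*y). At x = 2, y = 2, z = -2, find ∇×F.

(6, 1, 0)

(∇×F)₁ = ∂F₃/∂y − ∂F₂/∂z = -3*x + 5*y + 2
(∇×F)₂ = ∂F₁/∂z − ∂F₃/∂x = -5*x^2 + 5*x + 3*y + 5
(∇×F)₃ = ∂F₂/∂x − ∂F₁/∂y = 0
∇×F = (-3*x + 5*y + 2, -5*x^2 + 5*x + 3*y + 5, 0)
At (2, 2, -2): (6, 1, 0).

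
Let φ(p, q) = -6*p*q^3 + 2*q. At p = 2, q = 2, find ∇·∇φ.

-144

∂²φ/∂p² = 0
∂²φ/∂q² = -36*p*q
∇²φ = -36*p*q
At (2, 2): -144.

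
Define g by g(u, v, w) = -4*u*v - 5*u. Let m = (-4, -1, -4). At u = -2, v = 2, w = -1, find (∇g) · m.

44

∂g/∂u = -4*v - 5
∂g/∂v = -4*u
∂g/∂w = 0
∇g at (-2, 2, -1) = (-13, 8, 0)
∇g · m = (-13)(-4) + (8)(-1) + (0)(-4) = 44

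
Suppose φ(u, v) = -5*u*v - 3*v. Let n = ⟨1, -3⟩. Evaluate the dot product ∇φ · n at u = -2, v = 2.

∂φ/∂u = -5*v
∂φ/∂v = -5*u - 3
∇φ at (-2, 2) = (-10, 7)
∇φ · n = (-10)(1) + (7)(-3) = -31

-31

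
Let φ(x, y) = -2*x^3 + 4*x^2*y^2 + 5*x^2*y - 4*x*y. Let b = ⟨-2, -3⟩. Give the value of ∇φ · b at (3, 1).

-307

∂φ/∂x = -6*x^2 + 8*x*y^2 + 10*x*y - 4*y
∂φ/∂y = 8*x^2*y + 5*x^2 - 4*x
∇φ at (3, 1) = (-4, 105)
∇φ · b = (-4)(-2) + (105)(-3) = -307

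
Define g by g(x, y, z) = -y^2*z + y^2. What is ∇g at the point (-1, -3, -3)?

∂g/∂x = 0
∂g/∂y = -2*y*z + 2*y
∂g/∂z = -y^2
∇g = (0, -2*y*z + 2*y, -y^2)
At (-1, -3, -3): (0, -24, -9).

(0, -24, -9)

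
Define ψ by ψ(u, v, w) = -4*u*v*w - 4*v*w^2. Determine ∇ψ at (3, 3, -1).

(12, 8, -12)

∂ψ/∂u = -4*v*w
∂ψ/∂v = -4*u*w - 4*w^2
∂ψ/∂w = -4*u*v - 8*v*w
∇ψ = (-4*v*w, -4*u*w - 4*w^2, -4*u*v - 8*v*w)
At (3, 3, -1): (12, 8, -12).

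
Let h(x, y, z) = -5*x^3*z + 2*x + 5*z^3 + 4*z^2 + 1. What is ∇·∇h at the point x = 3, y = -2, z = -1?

∂²h/∂x² = -30*x*z
∂²h/∂y² = 0
∂²h/∂z² = 2*(15*z + 4)
∇²h = -30*x*z + 30*z + 8
At (3, -2, -1): 68.

68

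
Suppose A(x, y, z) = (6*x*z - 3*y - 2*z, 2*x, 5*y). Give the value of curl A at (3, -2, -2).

(∇×A)₁ = ∂A₃/∂y − ∂A₂/∂z = 5
(∇×A)₂ = ∂A₁/∂z − ∂A₃/∂x = 6*x - 2
(∇×A)₃ = ∂A₂/∂x − ∂A₁/∂y = 5
∇×A = (5, 6*x - 2, 5)
At (3, -2, -2): (5, 16, 5).

(5, 16, 5)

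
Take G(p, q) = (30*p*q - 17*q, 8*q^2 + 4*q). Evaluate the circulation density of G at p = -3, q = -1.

∂G₂/∂p = 0
∂G₁/∂q = 30*p - 17
Scalar curl = -30*p + 17
At (-3, -1): 107.

107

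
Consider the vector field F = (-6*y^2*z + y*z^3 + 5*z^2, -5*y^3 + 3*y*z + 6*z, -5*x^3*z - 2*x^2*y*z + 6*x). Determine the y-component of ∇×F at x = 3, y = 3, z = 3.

564

(∇×F)_2 = ∂F₁/∂z − ∂F₃/∂x
= -6*y^2 + 3*y*z^2 + 10*z − (-15*x^2*z - 4*x*y*z + 6)
= 15*x^2*z + 4*x*y*z - 6*y^2 + 3*y*z^2 + 10*z - 6
At (3, 3, 3): 564.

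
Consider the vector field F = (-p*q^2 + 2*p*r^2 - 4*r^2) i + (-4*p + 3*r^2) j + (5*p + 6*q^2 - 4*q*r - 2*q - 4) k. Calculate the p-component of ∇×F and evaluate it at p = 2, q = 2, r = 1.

12

(∇×F)_1 = ∂F₃/∂q − ∂F₂/∂r
= 12*q - 4*r - 2 − (6*r)
= 12*q - 10*r - 2
At (2, 2, 1): 12.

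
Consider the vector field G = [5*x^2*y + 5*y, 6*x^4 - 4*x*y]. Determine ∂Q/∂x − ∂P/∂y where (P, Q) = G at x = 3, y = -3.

610

∂G₂/∂x = 24*x^3 - 4*y
∂G₁/∂y = 5*x^2 + 5
Scalar curl = 24*x^3 - 5*x^2 - 4*y - 5
At (3, -3): 610.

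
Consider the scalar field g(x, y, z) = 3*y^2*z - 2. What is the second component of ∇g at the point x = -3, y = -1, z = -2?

12

(∇g)_2 = ∂g/∂y = 6*y*z
At (-3, -1, -2): 12.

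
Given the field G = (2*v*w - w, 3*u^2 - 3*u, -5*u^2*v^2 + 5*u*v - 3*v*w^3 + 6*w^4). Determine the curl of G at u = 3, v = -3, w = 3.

(∇×G)₁ = ∂G₃/∂v − ∂G₂/∂w = -10*u^2*v + 5*u - 3*w^3
(∇×G)₂ = ∂G₁/∂w − ∂G₃/∂u = 10*u*v^2 - 3*v - 1
(∇×G)₃ = ∂G₂/∂u − ∂G₁/∂v = 6*u - 2*w - 3
∇×G = (-10*u^2*v + 5*u - 3*w^3, 10*u*v^2 - 3*v - 1, 6*u - 2*w - 3)
At (3, -3, 3): (204, 278, 9).

(204, 278, 9)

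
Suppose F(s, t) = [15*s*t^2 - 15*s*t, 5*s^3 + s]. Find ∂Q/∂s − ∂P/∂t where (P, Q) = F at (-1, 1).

∂F₂/∂s = 15*s^2 + 1
∂F₁/∂t = 30*s*t - 15*s
Scalar curl = 15*s^2 - 30*s*t + 15*s + 1
At (-1, 1): 31.

31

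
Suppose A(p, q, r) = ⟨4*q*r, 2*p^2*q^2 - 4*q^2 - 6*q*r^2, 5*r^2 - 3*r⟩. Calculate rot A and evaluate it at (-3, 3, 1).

(36, 12, -112)

(∇×A)₁ = ∂A₃/∂q − ∂A₂/∂r = 12*q*r
(∇×A)₂ = ∂A₁/∂r − ∂A₃/∂p = 4*q
(∇×A)₃ = ∂A₂/∂p − ∂A₁/∂q = 4*p*q^2 - 4*r
∇×A = (12*q*r, 4*q, 4*p*q^2 - 4*r)
At (-3, 3, 1): (36, 12, -112).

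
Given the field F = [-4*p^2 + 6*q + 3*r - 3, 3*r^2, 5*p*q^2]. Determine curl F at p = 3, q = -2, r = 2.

(-72, -17, -6)

(∇×F)₁ = ∂F₃/∂q − ∂F₂/∂r = 10*p*q - 6*r
(∇×F)₂ = ∂F₁/∂r − ∂F₃/∂p = -5*q^2 + 3
(∇×F)₃ = ∂F₂/∂p − ∂F₁/∂q = -6
∇×F = (10*p*q - 6*r, -5*q^2 + 3, -6)
At (3, -2, 2): (-72, -17, -6).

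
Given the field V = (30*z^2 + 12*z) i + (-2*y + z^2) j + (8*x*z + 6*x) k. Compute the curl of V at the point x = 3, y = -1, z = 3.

(-6, 162, 0)

(∇×V)₁ = ∂V₃/∂y − ∂V₂/∂z = -2*z
(∇×V)₂ = ∂V₁/∂z − ∂V₃/∂x = 52*z + 6
(∇×V)₃ = ∂V₂/∂x − ∂V₁/∂y = 0
∇×V = (-2*z, 52*z + 6, 0)
At (3, -1, 3): (-6, 162, 0).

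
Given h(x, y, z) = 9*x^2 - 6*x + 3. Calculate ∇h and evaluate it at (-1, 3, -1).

(-24, 0, 0)

∂h/∂x = 18*x - 6
∂h/∂y = 0
∂h/∂z = 0
∇h = (18*x - 6, 0, 0)
At (-1, 3, -1): (-24, 0, 0).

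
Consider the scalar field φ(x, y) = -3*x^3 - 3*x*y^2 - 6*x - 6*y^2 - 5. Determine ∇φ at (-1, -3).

(-42, 18)

∂φ/∂x = -9*x^2 - 3*y^2 - 6
∂φ/∂y = -6*x*y - 12*y
∇φ = (-9*x^2 - 3*y^2 - 6, -6*x*y - 12*y)
At (-1, -3): (-42, 18).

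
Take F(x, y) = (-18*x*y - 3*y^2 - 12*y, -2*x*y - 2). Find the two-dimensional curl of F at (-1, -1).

∂F₂/∂x = -2*y
∂F₁/∂y = -18*x - 6*y - 12
Scalar curl = 18*x + 4*y + 12
At (-1, -1): -10.

-10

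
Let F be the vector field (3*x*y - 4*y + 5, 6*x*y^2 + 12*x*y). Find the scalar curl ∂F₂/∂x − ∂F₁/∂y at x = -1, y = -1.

1

∂F₂/∂x = 6*y^2 + 12*y
∂F₁/∂y = 3*x - 4
Scalar curl = -3*x + 6*y^2 + 12*y + 4
At (-1, -1): 1.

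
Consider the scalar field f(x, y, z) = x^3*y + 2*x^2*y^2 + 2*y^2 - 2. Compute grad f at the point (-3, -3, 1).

(-189, -147, 0)

∂f/∂x = 3*x^2*y + 4*x*y^2
∂f/∂y = x^3 + 4*x^2*y + 4*y
∂f/∂z = 0
∇f = (3*x^2*y + 4*x*y^2, x^3 + 4*x^2*y + 4*y, 0)
At (-3, -3, 1): (-189, -147, 0).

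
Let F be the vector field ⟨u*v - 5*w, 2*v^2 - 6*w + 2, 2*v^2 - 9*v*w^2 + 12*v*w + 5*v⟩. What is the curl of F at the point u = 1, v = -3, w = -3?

(∇×F)₁ = ∂F₃/∂v − ∂F₂/∂w = 4*v - 9*w^2 + 12*w + 11
(∇×F)₂ = ∂F₁/∂w − ∂F₃/∂u = -5
(∇×F)₃ = ∂F₂/∂u − ∂F₁/∂v = -u
∇×F = (4*v - 9*w^2 + 12*w + 11, -5, -u)
At (1, -3, -3): (-118, -5, -1).

(-118, -5, -1)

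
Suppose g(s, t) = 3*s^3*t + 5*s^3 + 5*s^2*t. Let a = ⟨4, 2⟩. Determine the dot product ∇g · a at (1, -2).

-76

∂g/∂s = 9*s^2*t + 15*s^2 + 10*s*t
∂g/∂t = 3*s^3 + 5*s^2
∇g at (1, -2) = (-23, 8)
∇g · a = (-23)(4) + (8)(2) = -76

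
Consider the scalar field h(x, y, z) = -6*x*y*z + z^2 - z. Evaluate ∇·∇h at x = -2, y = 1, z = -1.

∂²h/∂x² = 0
∂²h/∂y² = 0
∂²h/∂z² = 2
∇²h = 2
At (-2, 1, -1): 2.

2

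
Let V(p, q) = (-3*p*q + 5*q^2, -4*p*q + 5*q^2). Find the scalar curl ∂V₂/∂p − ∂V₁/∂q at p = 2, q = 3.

∂V₂/∂p = -4*q
∂V₁/∂q = -3*p + 10*q
Scalar curl = 3*p - 14*q
At (2, 3): -36.

-36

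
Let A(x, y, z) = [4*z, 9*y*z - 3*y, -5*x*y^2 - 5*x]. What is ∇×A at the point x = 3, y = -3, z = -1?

(117, 54, 0)

(∇×A)₁ = ∂A₃/∂y − ∂A₂/∂z = -10*x*y - 9*y
(∇×A)₂ = ∂A₁/∂z − ∂A₃/∂x = 5*y^2 + 9
(∇×A)₃ = ∂A₂/∂x − ∂A₁/∂y = 0
∇×A = (-10*x*y - 9*y, 5*y^2 + 9, 0)
At (3, -3, -1): (117, 54, 0).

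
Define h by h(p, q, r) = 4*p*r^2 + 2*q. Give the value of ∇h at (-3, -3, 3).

∂h/∂p = 4*r^2
∂h/∂q = 2
∂h/∂r = 8*p*r
∇h = (4*r^2, 2, 8*p*r)
At (-3, -3, 3): (36, 2, -72).

(36, 2, -72)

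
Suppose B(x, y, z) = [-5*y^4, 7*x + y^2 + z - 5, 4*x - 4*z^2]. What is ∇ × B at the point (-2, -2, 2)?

(∇×B)₁ = ∂B₃/∂y − ∂B₂/∂z = -1
(∇×B)₂ = ∂B₁/∂z − ∂B₃/∂x = -4
(∇×B)₃ = ∂B₂/∂x − ∂B₁/∂y = 20*y^3 + 7
∇×B = (-1, -4, 20*y^3 + 7)
At (-2, -2, 2): (-1, -4, -153).

(-1, -4, -153)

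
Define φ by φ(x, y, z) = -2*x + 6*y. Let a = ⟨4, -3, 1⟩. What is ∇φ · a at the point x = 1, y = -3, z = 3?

-26

∂φ/∂x = -2
∂φ/∂y = 6
∂φ/∂z = 0
∇φ at (1, -3, 3) = (-2, 6, 0)
∇φ · a = (-2)(4) + (6)(-3) + (0)(1) = -26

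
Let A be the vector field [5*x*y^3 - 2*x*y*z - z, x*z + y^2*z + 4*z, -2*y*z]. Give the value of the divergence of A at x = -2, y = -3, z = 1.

-129

∂A₁/∂x = 5*y^3 - 2*y*z
∂A₂/∂y = 2*y*z
∂A₃/∂z = -2*y
∇·A = 5*y^3 - 2*y
At (-2, -3, 1): -129.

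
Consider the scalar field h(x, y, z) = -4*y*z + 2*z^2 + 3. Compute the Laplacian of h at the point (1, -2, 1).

4

∂²h/∂x² = 0
∂²h/∂y² = 0
∂²h/∂z² = 4
∇²h = 4
At (1, -2, 1): 4.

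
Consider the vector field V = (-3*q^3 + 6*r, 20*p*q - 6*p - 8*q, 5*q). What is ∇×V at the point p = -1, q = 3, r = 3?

(5, 6, 135)

(∇×V)₁ = ∂V₃/∂q − ∂V₂/∂r = 5
(∇×V)₂ = ∂V₁/∂r − ∂V₃/∂p = 6
(∇×V)₃ = ∂V₂/∂p − ∂V₁/∂q = 9*q^2 + 20*q - 6
∇×V = (5, 6, 9*q^2 + 20*q - 6)
At (-1, 3, 3): (5, 6, 135).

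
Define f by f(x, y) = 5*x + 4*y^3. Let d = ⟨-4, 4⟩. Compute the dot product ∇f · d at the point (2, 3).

412

∂f/∂x = 5
∂f/∂y = 12*y^2
∇f at (2, 3) = (5, 108)
∇f · d = (5)(-4) + (108)(4) = 412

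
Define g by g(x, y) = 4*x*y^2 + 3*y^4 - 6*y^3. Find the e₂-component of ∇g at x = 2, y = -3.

(∇g)_2 = ∂g/∂y = 8*x*y + 12*y^3 - 18*y^2
At (2, -3): -534.

-534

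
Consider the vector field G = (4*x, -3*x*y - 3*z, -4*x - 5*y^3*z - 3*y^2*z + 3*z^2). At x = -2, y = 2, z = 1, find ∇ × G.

(-69, 4, -6)

(∇×G)₁ = ∂G₃/∂y − ∂G₂/∂z = -15*y^2*z - 6*y*z + 3
(∇×G)₂ = ∂G₁/∂z − ∂G₃/∂x = 4
(∇×G)₃ = ∂G₂/∂x − ∂G₁/∂y = -3*y
∇×G = (-15*y^2*z - 6*y*z + 3, 4, -3*y)
At (-2, 2, 1): (-69, 4, -6).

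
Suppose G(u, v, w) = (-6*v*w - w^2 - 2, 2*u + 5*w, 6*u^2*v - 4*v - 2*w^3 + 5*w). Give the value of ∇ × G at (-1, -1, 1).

(∇×G)₁ = ∂G₃/∂v − ∂G₂/∂w = 6*u^2 - 9
(∇×G)₂ = ∂G₁/∂w − ∂G₃/∂u = -12*u*v - 6*v - 2*w
(∇×G)₃ = ∂G₂/∂u − ∂G₁/∂v = 6*w + 2
∇×G = (6*u^2 - 9, -12*u*v - 6*v - 2*w, 6*w + 2)
At (-1, -1, 1): (-3, -8, 8).

(-3, -8, 8)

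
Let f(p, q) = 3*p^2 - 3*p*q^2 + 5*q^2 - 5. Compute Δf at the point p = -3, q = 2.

34

∂²f/∂p² = 6
∂²f/∂q² = 2*(-3*p + 5)
∇²f = -6*p + 16
At (-3, 2): 34.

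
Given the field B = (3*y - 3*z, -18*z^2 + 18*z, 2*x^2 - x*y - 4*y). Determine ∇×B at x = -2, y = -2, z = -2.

(-92, 3, -3)

(∇×B)₁ = ∂B₃/∂y − ∂B₂/∂z = -x + 36*z - 22
(∇×B)₂ = ∂B₁/∂z − ∂B₃/∂x = -4*x + y - 3
(∇×B)₃ = ∂B₂/∂x − ∂B₁/∂y = -3
∇×B = (-x + 36*z - 22, -4*x + y - 3, -3)
At (-2, -2, -2): (-92, 3, -3).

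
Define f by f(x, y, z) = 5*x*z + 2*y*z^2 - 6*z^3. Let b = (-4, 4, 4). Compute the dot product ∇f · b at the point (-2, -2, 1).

∂f/∂x = 5*z
∂f/∂y = 2*z^2
∂f/∂z = 5*x + 4*y*z - 18*z^2
∇f at (-2, -2, 1) = (5, 2, -36)
∇f · b = (5)(-4) + (2)(4) + (-36)(4) = -156

-156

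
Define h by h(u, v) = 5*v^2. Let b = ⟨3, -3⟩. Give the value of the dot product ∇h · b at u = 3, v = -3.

90

∂h/∂u = 0
∂h/∂v = 10*v
∇h at (3, -3) = (0, -30)
∇h · b = (0)(3) + (-30)(-3) = 90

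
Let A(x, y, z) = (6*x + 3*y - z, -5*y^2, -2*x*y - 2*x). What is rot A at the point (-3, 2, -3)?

(6, 5, -3)

(∇×A)₁ = ∂A₃/∂y − ∂A₂/∂z = -2*x
(∇×A)₂ = ∂A₁/∂z − ∂A₃/∂x = 2*y + 1
(∇×A)₃ = ∂A₂/∂x − ∂A₁/∂y = -3
∇×A = (-2*x, 2*y + 1, -3)
At (-3, 2, -3): (6, 5, -3).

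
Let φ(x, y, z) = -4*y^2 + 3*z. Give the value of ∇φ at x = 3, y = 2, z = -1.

∂φ/∂x = 0
∂φ/∂y = -8*y
∂φ/∂z = 3
∇φ = (0, -8*y, 3)
At (3, 2, -1): (0, -16, 3).

(0, -16, 3)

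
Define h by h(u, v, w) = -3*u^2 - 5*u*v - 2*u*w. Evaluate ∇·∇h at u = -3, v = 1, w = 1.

∂²h/∂u² = -6
∂²h/∂v² = 0
∂²h/∂w² = 0
∇²h = -6
At (-3, 1, 1): -6.

-6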